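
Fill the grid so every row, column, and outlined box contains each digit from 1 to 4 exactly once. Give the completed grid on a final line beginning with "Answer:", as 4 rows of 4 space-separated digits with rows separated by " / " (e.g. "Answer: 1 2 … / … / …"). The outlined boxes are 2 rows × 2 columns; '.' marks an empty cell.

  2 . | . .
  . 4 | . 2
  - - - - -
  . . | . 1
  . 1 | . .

Step 1. [r1c2∈{3}] nothing but 3 survives at r1c2 ⇒ r1c2=3.
Step 2. [r4c4∈{3,4}] in col 4, 3 fits only at r4c4 ⇒ r4c4=3.
Step 3. [r4c3∈{2,4}] row 4 places 2 nowhere but r4c3 ⇒ r4c3=2.
Step 4. [r1c3∈{1,4}] row 1 places 1 nowhere but r1c3. So r1c3=1.
Step 5. [r4c1∈{4}] r4c1 is down to just 4, so r4c1=4.
Step 6. [r3c3∈{4}] only 4 remains possible at r3c3 ⇒ r3c3=4.
Step 7. [r2c3∈{3}] nothing but 3 survives at r2c3, so r2c3=3.
Step 8. [r3c1∈{3}] r3c1 has the single candidate 3. So r3c1=3.
Step 9. [r3c2∈{2}] r3c2 is down to just 2, so r3c2=2.
Step 10. [r2c1∈{1}] r2c1's peers cover all but 1 ⇒ r2c1=1.
Step 11. [r1c4∈{4}] nothing but 4 survives at r1c4 ⇒ r1c4=4.

Answer: 2 3 1 4 / 1 4 3 2 / 3 2 4 1 / 4 1 2 3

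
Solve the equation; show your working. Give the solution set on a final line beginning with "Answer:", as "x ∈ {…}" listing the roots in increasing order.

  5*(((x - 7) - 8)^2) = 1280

Step 1. [5*(((x - 7) - 8)^2) = 1280] LHS = 5·(…); ÷5 both sides, so div: ((x - 7) - 8)^2 = 256.
Step 2. [((x - 7) - 8)^2 = 256] LHS squared, RHS 256 ≥ 0: apply √ (±), so sqrt: (x - 7) - 8 = 16 or -16.
Step 3. [(x - 7) - 8 = 16 or -16] peel the -8: add 8 from each side. So sub: x - 7 = 24 or -8.
Step 4. [x - 7 = 24 or -8] add 7: x sits inside (… - 7) ⇒ sub: x = 31 or -1.

Answer: x ∈ {-1, 31}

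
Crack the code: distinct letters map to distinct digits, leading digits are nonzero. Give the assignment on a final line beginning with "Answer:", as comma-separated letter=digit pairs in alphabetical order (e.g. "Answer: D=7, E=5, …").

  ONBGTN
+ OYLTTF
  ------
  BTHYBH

Step 1. [col 1: N + F ≡ H (mod 10)] F=4 is one option consistent with column 1 (N + F ≡ H (mod 10), carry-in 0) — take it, so F=4.
Step 2. [col 1: N + F ≡ H (mod 10)] N=8 is one option consistent with column 1 (N + F ≡ H (mod 10), carry-in 0) — take it. So N=8.
Step 3. [col 1: N + F ≡ H (mod 10)] column 1 reads N+F+carry(0)=H with N=8, F=4; with digits 4,8 already taken and all letters distinct, the only value for H is 2. So H=2.
Step 4. [col 2: T + T ≡ B (mod 10)] no forcing yet in column 2 (carry-in 1); T=6 is free and consistent — try it ⇒ T=6.
Step 5. [col 2: T + T ≡ B (mod 10)] in column 2 we have T+T≡B with carry-in 1; given T=6 and digits 2,4,6,8 already taken and all letters distinct, that pins B to 3 ⇒ B=3.
Step 6. [col 3: G + T ≡ Y (mod 10)] from column 3 (T=6, carry-in 1, digits 2,3,4,6,8 already taken and all letters distinct): G must equal 0. So G=0.
Step 7. [col 3: G + T ≡ Y (mod 10)] from column 3 (G=0, T=6, carry-in 1, digits 0,2,3,4,6,8 already taken and all letters distinct): Y must equal 7. So Y=7.
Step 8. [col 4: B + L ≡ H (mod 10)] column 4 reads B+L+carry(0)=H with B=3, H=2; with digits 0,2,3,4,6,7,8 already taken and all letters distinct, the only value for L is 9, so L=9.
Step 9. [col 6: O + O ≡ B (mod 10)] column 6: given B=3, carry-in 1, and digits 0,2,3,4,6,7,8,9 already taken and all letters distinct, O+O≡B (mod 10) forces O=1, so O=1.

Answer: B=3, F=4, G=0, H=2, L=9, N=8, O=1, T=6, Y=7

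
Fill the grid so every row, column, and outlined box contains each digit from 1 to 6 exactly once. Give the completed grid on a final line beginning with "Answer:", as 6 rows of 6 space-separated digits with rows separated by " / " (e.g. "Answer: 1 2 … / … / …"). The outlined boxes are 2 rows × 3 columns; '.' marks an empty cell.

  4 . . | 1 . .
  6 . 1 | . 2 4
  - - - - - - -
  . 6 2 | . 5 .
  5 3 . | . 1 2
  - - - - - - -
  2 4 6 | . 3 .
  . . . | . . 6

Step 1. [r2c2∈{5}] r2c2 is down to just 5 ⇒ r2c2=5.
Step 2. [r3c4∈{3,4}] row 3 places 4 nowhere but r3c4, so r3c4=4.
Step 3. [r6c3∈{3,5}] in col 3, 5 fits only at r6c3 ⇒ r6c3=5.
Step 4. [r1c6∈{3,5}] across row 1, 5 lands solely at r1c6 ⇒ r1c6=5.
Step 5. [r3c1∈{1}] r3c1 has the single candidate 1, so r3c1=1.
Step 6. [r1c3∈{3}] nothing but 3 survives at r1c3, so r1c3=3.
Step 7. [r1c5∈{6}] r1c5 is down to just 6, so r1c5=6.
Step 8. [r6c4∈{2}] nothing but 2 survives at r6c4, so r6c4=2.
Step 9. [r1c2∈{2}] nothing but 2 survives at r1c2, so r1c2=2.
Step 10. [r6c1∈{3}] only 3 remains possible at r6c1 ⇒ r6c1=3.
Step 11. [r5c4∈{5}] r5c4 is down to just 5 ⇒ r5c4=5.
Step 12. [r6c5∈{4}] nothing but 4 survives at r6c5. So r6c5=4.
Step 13. [r3c6∈{3}] nothing but 3 survives at r3c6, so r3c6=3.
Step 14. [r5c6∈{1}] only 1 remains possible at r5c6. So r5c6=1.
Step 15. [r4c4∈{6}] r4c4 has the single candidate 6 ⇒ r4c4=6.
Step 16. [r4c3∈{4}] r4c3's peers cover all but 4, so r4c3=4.
Step 17. [r6c2∈{1}] r6c2's peers cover all but 1 ⇒ r6c2=1.
Step 18. [r2c4∈{3}] nothing but 3 survives at r2c4, so r2c4=3.

Answer: 4 2 3 1 6 5 / 6 5 1 3 2 4 / 1 6 2 4 5 3 / 5 3 4 6 1 2 / 2 4 6 5 3 1 / 3 1 5 2 4 6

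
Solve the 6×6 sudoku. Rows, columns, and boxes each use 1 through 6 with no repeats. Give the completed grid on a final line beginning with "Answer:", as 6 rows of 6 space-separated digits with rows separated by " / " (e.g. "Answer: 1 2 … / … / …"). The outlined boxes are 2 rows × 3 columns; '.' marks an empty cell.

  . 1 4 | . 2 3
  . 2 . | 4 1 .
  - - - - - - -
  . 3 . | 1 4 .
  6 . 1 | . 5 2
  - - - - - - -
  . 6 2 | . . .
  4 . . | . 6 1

Step 1. [r1c1∈{5}] r1c1's peers cover all but 5. So r1c1=5.
Step 2. [r5c5∈{3}] r5c5's peers cover all but 3, so r5c5=3.
Step 3. [r2c3∈{3,6}] r2c3 is the only open cell in col 3 admitting 6 ⇒ r2c3=6.
Step 4. [r6c2∈{5}] r6c2's peers cover all but 5. So r6c2=5.
Step 5. [r5c6∈{4,5}] r5c6 is the only open cell in row 5 admitting 4 ⇒ r5c6=4.
Step 6. [r6c3∈{3}] nothing but 3 survives at r6c3, so r6c3=3.
Step 7. [r5c1∈{1}] r5c1 is down to just 1, so r5c1=1.
Step 8. [r3c3∈{5}] only 5 remains possible at r3c3, so r3c3=5.
Step 9. [r4c4∈{3}] r4c4 has the single candidate 3. So r4c4=3.
Step 10. [r6c4∈{2}] r6c4's peers cover all but 2. So r6c4=2.
Step 11. [r3c1∈{2}] r3c1's peers cover all but 2, so r3c1=2.
Step 12. [r5c4∈{5}] r5c4's peers cover all but 5. So r5c4=5.
Step 13. [r1c4∈{6}] r1c4 has the single candidate 6 ⇒ r1c4=6.
Step 14. [r2c1∈{3}] r2c1's peers cover all but 3, so r2c1=3.
Step 15. [r2c6∈{5}] r2c6's peers cover all but 5. So r2c6=5.
Step 16. [r4c2∈{4}] r4c2's peers cover all but 4, so r4c2=4.
Step 17. [r3c6∈{6}] r3c6's peers cover all but 6 ⇒ r3c6=6.

Answer: 5 1 4 6 2 3 / 3 2 6 4 1 5 / 2 3 5 1 4 6 / 6 4 1 3 5 2 / 1 6 2 5 3 4 / 4 5 3 2 6 1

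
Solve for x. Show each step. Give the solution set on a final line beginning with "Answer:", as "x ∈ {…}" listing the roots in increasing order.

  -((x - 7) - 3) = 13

Step 1. [-((x - 7) - 3) = 13] LHS negated; negate both sides. So neg: (x - 7) - 3 = -13.
Step 2. [(x - 7) - 3 = -13] add 3: x sits inside (… - 3). So sub: x - 7 = -10.
Step 3. [x - 7 = -10] peel the -7: add 7 from each side ⇒ sub: x = -3.

Answer: x ∈ {-3}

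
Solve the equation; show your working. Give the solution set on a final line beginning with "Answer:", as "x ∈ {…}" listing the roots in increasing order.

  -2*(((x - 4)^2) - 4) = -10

Step 1. [-2*(((x - 4)^2) - 4) = -10] divide by the outer -2 ⇒ div: ((x - 4)^2) - 4 = 5.
Step 2. [((x - 4)^2) - 4 = 5] -4 is outermost — add 4 both sides ⇒ sub: (x - 4)^2 = 9.
Step 3. [(x - 4)^2 = 9] 9 ≥ 0, LHS is (·)² — take ±√. So sqrt: x - 4 = 3 or -3.
Step 4. [x - 4 = 3 or -3] peel the -4: add 4 from each side ⇒ sub: x = 7 or 1.

Answer: x ∈ {1, 7}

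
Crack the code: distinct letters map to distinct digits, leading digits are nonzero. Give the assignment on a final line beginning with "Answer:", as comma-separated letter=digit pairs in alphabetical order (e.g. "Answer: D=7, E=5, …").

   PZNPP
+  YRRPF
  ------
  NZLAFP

Step 1. [col 1: P + F ≡ P (mod 10)] in column 1 we have P+F≡P with carry-in 0; given nothing yet and all letters distinct, none taken yet, that pins F to 0. So F=0.
Step 2. [N] the sum has 6 digits but both addends have 5; that extra leading digit N is the final carry, namely 1. So N=1.
Step 3. [col 1: P + F ≡ P (mod 10)] no forcing yet in column 1 (carry-in 0); P=5 is free and consistent — try it, so P=5.
Step 4. [col 3: N + R ≡ A (mod 10)] no forcing yet in column 3 (carry-in 1); R=4 is free and consistent — try it ⇒ R=4.
Step 5. [col 3: N + R ≡ A (mod 10)] from column 3 (N=1, R=4, carry-in 1, digits 0,1,4,5 already taken and all letters distinct): A must equal 6 ⇒ A=6.
Step 6. [col 4: Z + R ≡ L (mod 10)] no forcing yet in column 4 (carry-in 0); Z=3 is free and consistent — try it. So Z=3.
Step 7. [col 4: Z + R ≡ L (mod 10)] in column 4 we have Z+R≡L with carry-in 0; given Z=3, R=4 and digits 0,1,3,4,5,6 already taken and all letters distinct, that pins L to 7, so L=7.
Step 8. [col 5: P + Y ≡ Z (mod 10)] column 5: given P=5, Z=3, carry-in 0, and digits 0,1,3,4,5,6,7 already taken and all letters distinct, P+Y≡Z (mod 10) forces Y=8. So Y=8.

Answer: A=6, F=0, L=7, N=1, P=5, R=4, Y=8, Z=3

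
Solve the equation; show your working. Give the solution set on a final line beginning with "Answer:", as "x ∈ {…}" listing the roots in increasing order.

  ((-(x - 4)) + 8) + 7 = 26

Step 1. [((-(x - 4)) + 8) + 7 = 26] peel the +7: subtract 7 from each side ⇒ sub: (-(x - 4)) + 8 = 19.
Step 2. [(-(x - 4)) + 8 = 19] peel the +8: subtract 8 from each side, so sub: -(x - 4) = 11.
Step 3. [-(x - 4) = 11] flip signs both sides. So neg: x - 4 = -11.
Step 4. [x - 4 = -11] add 4: x sits inside (… - 4), so sub: x = -7.

Answer: x ∈ {-7}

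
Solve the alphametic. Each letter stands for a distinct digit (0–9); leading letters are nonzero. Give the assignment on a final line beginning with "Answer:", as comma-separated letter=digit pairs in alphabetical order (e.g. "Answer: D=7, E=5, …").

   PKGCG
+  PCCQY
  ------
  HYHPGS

Step 1. [H] H is the leading digit of a 6-digit sum of two 5-digit numbers; the final carry is exactly 1, so H=1.
Step 2. [col 1: G + Y ≡ S (mod 10)] column 1 (G + Y ≡ S (mod 10), carry-in 0) doesn't pin S yet; pick S=4 and continue ⇒ S=4.
Step 3. [col 1: G + Y ≡ S (mod 10)] no forcing yet in column 1 (carry-in 0); Y=5 is free and consistent — try it, so Y=5.
Step 4. [col 1: G + Y ≡ S (mod 10)] from column 1 (Y=5, S=4, carry-in 0, digits 1,4,5 already taken and all letters distinct): G must equal 9 ⇒ G=9.
Step 5. [col 2: C + Q ≡ G (mod 10)] column 2 (C + Q ≡ G (mod 10), carry-in 1) doesn't pin Q yet; pick Q=0 and continue ⇒ Q=0.
Step 6. [col 2: C + Q ≡ G (mod 10)] column 2 reads C+Q+carry(1)=G with Q=0, G=9; with digits 0,1,4,5,9 already taken and all letters distinct, the only value for C is 8, so C=8.
Step 7. [col 3: G + C ≡ P (mod 10)] in column 3 we have G+C≡P with carry-in 0; given G=9, C=8 and digits 0,1,4,5,8,9 already taken and all letters distinct, that pins P to 7, so P=7.
Step 8. [col 4: K + C ≡ H (mod 10)] from column 4 (C=8, H=1, carry-in 1, digits 0,1,4,5,7,8,9 already taken and all letters distinct): K must equal 2. So K=2.

Answer: C=8, G=9, H=1, K=2, P=7, Q=0, S=4, Y=5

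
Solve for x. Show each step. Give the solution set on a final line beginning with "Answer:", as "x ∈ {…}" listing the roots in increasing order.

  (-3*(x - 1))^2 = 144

Step 1. [(-3*(x - 1))^2 = 144] √ both sides: 144 ≥ 0 gives two branches, so sqrt: -3*(x - 1) = 12 or -12.
Step 2. [-3*(x - 1) = 12 or -12] -3·(inner) — divide through by -3, so div: x - 1 = -4 or 4.
Step 3. [x - 1 = -4 or 4] peel the -1: add 1 from each side ⇒ sub: x = -3 or 5.

Answer: x ∈ {-3, 5}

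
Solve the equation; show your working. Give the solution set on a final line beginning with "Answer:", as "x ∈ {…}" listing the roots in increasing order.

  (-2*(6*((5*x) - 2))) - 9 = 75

Step 1. [(-2*(6*((5*x) - 2))) - 9 = 75] -9 is outermost — add 9 both sides, so sub: -2*(6*((5*x) - 2)) = 84.
Step 2. [-2*(6*((5*x) - 2)) = 84] leading coefficient -2: divide by -2. So div: 6*((5*x) - 2) = -42.
Step 3. [6*((5*x) - 2) = -42] 6 out front; divide by 6 ⇒ div: (5*x) - 2 = -7.
Step 4. [(5*x) - 2 = -7] add 2: x sits inside (… - 2), so sub: 5*x = -5.
Step 5. [5*x = -5] 5 out front; divide by 5 ⇒ div: x = -1.

Answer: x ∈ {-1}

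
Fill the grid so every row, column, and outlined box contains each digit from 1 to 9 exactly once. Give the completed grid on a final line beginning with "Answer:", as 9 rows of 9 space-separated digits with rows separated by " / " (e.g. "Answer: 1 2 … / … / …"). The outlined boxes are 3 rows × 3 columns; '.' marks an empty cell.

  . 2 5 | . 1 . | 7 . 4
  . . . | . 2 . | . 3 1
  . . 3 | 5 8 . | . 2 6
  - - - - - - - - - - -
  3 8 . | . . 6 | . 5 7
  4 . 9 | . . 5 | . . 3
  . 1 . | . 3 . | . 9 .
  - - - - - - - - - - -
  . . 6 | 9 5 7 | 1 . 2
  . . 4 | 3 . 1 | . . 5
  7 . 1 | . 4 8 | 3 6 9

Step 1. [r6c6∈{2,4}] 2 has one home in col 6: r6c6 ⇒ r6c6=2.
Step 2. [r2c4∈{4,6,7}] 7 has one home in box 2: r2c4 ⇒ r2c4=7.
Step 3. [r8c7∈{8}] only 8 remains possible at r8c7, so r8c7=8.
Step 4. [r3c7∈{9}] r3c7 is down to just 9. So r3c7=9.
Step 5. [r3c2∈{4,7}] row 3 places 7 nowhere but r3c2 ⇒ r3c2=7.
Step 6. [r5c2∈{6}] r5c2 has the single candidate 6 ⇒ r5c2=6.
Step 7. [r2c1∈{6,8,9}] 6 has one home in row 2: r2c1 ⇒ r2c1=6.
Step 8. [r2c2∈{4,9}] col 2 places 4 nowhere but r2c2. So r2c2=4.
Step 9. [r1c1∈{8,9}] box 1 places 9 nowhere but r1c1. So r1c1=9.
Step 10. [r6c9∈{8}] only 8 remains possible at r6c9 ⇒ r6c9=8.
Step 11. [r4c4∈{1,4}] across row 4, 1 lands solely at r4c4. So r4c4=1.
Step 12. [r4c7∈{2,4}] across row 4, 4 lands solely at r4c7, so r4c7=4.
Step 13. [r2c6∈{9}] r2c6's peers cover all but 9. So r2c6=9.
Step 14. [r5c8∈{1}] r5c8 is down to just 1 ⇒ r5c8=1.
Step 15. [r1c4∈{6}] r1c4 is down to just 6 ⇒ r1c4=6.
Step 16. [r7c1∈{8}] r7c1 has the single candidate 8 ⇒ r7c1=8.
Step 17. [r9c4∈{2}] only 2 remains possible at r9c4. So r9c4=2.
Step 18. [r6c1∈{5}] r6c1's peers cover all but 5. So r6c1=5.
Step 19. [r8c5∈{6}] r8c5 has the single candidate 6, so r8c5=6.
Step 20. [r8c2∈{9}] only 9 remains possible at r8c2, so r8c2=9.
Step 21. [r9c2∈{5}] only 5 remains possible at r9c2, so r9c2=5.
Step 22. [r7c8∈{4}] r7c8 is down to just 4 ⇒ r7c8=4.
Step 23. [r6c7∈{6}] r6c7's peers cover all but 6, so r6c7=6.
Step 24. [r2c7∈{5}] nothing but 5 survives at r2c7. So r2c7=5.
Step 25. [r5c5∈{7}] r5c5 is down to just 7, so r5c5=7.
Step 26. [r6c4∈{4}] r6c4's peers cover all but 4. So r6c4=4.
Step 27. [r5c4∈{8}] only 8 remains possible at r5c4, so r5c4=8.
Step 28. [r8c8∈{7}] r8c8's peers cover all but 7, so r8c8=7.
Step 29. [r3c6∈{4}] r3c6's peers cover all but 4. So r3c6=4.
Step 30. [r8c1∈{2}] r8c1 is down to just 2, so r8c1=2.
Step 31. [r1c6∈{3}] nothing but 3 survives at r1c6. So r1c6=3.
Step 32. [r2c3∈{8}] nothing but 8 survives at r2c3 ⇒ r2c3=8.
Step 33. [r6c3∈{7}] r6c3's peers cover all but 7. So r6c3=7.
Step 34. [r7c2∈{3}] r7c2 has the single candidate 3 ⇒ r7c2=3.
Step 35. [r1c8∈{8}] r1c8's peers cover all but 8. So r1c8=8.
Step 36. [r4c3∈{2}] r4c3 has the single candidate 2. So r4c3=2.
Step 37. [r4c5∈{9}] nothing but 9 survives at r4c5 ⇒ r4c5=9.
Step 38. [r3c1∈{1}] r3c1's peers cover all but 1 ⇒ r3c1=1.
Step 39. [r5c7∈{2}] r5c7's peers cover all but 2 ⇒ r5c7=2.

Answer: 9 2 5 6 1 3 7 8 4 / 6 4 8 7 2 9 5 3 1 / 1 7 3 5 8 4 9 2 6 / 3 8 2 1 9 6 4 5 7 / 4 6 9 8 7 5 2 1 3 / 5 1 7 4 3 2 6 9 8 / 8 3 6 9 5 7 1 4 2 / 2 9 4 3 6 1 8 7 5 / 7 5 1 2 4 8 3 6 9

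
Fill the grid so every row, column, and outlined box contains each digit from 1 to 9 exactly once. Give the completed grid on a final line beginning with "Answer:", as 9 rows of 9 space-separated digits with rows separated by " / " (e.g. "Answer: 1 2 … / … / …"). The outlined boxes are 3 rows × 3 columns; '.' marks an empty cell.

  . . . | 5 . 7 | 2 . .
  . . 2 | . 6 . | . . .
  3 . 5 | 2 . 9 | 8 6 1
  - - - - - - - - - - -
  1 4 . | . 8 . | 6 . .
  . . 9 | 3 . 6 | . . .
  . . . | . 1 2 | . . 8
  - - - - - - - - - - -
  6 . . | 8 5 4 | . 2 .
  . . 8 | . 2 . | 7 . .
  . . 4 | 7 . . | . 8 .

Step 1. [r9c5∈{3,9}] 9 has one home in col 5: r9c5, so r9c5=9.
Step 2. [r5c5∈{4,7}] col 5 places 7 nowhere but r5c5. So r5c5=7.
Step 3. [r4c9∈{2,3,5,7,9}] in row 4, 2 fits only at r4c9 ⇒ r4c9=2.
Step 4. [r2c9∈{3,4,5,7,9}] col 9 places 7 nowhere but r2c9 ⇒ r2c9=7.
Step 5. [r6c1∈{5,7}] in col 1, 7 fits only at r6c1, so r6c1=7.
Step 6. [r1c5∈{3,4}] in col 5, 3 fits only at r1c5 ⇒ r1c5=3.
Step 7. [r4c3∈{3}] r4c3 is down to just 3 ⇒ r4c3=3.
Step 8. [r6c4∈{4,9}] in box 5, 4 fits only at r6c4 ⇒ r6c4=4.
Step 9. [r2c6∈{1,8}] col 6 places 8 nowhere but r2c6, so r2c6=8.
Step 10. [r9c9∈{3,5,6}] in row 9, 6 fits only at r9c9, so r9c9=6.
Step 11. [r4c8∈{5,7,9}] across row 4, 7 lands solely at r4c8, so r4c8=7.
Step 12. [r7c3∈{1,7}] r7c3 is the only open cell in col 3 admitting 7. So r7c3=7.
Step 13. [r1c3∈{1,6}] across col 3, 1 lands solely at r1c3 ⇒ r1c3=1.
Step 14. [r2c2∈{9}] r2c2 is down to just 9 ⇒ r2c2=9.
Step 15. [r8c1∈{5,9}] col 1 places 9 nowhere but r8c1, so r8c1=9.
Step 16. [r2c1∈{4}] only 4 remains possible at r2c1, so r2c1=4.
Step 17. [r5c7∈{1,4,5}] across col 7, 4 lands solely at r5c7, so r5c7=4.
Step 18. [r5c9∈{5}] only 5 remains possible at r5c9 ⇒ r5c9=5.
Step 19. [r9c1∈{2,5}] across col 1, 5 lands solely at r9c1, so r9c1=5.
Step 20. [r8c8∈{1,3,4,5}] 5 has one home in row 8: r8c8. So r8c8=5.
Step 21. [r9c2∈{1,2,3}] r9c2 is the only open cell in row 9 admitting 2 ⇒ r9c2=2.
Step 22. [r1c8∈{4,9}] col 8 places 4 nowhere but r1c8. So r1c8=4.
Step 23. [r2c8∈{3}] r2c8's peers cover all but 3 ⇒ r2c8=3.
Step 24. [r6c7∈{3,9}] row 6 places 3 nowhere but r6c7. So r6c7=3.
Step 25. [r7c7∈{1,9}] across col 7, 9 lands solely at r7c7. So r7c7=9.
Step 26. [r1c1∈{8}] r1c1 is down to just 8 ⇒ r1c1=8.
Step 27. [r7c9∈{3}] r7c9 has the single candidate 3, so r7c9=3.
Step 28. [r9c6∈{1,3}] r9c6 is the only open cell in row 9 admitting 3 ⇒ r9c6=3.
Step 29. [r8c6∈{1}] r8c6 is down to just 1. So r8c6=1.
Step 30. [r6c2∈{5,6}] across row 6, 5 lands solely at r6c2, so r6c2=5.
Step 31. [r6c3∈{6}] nothing but 6 survives at r6c3. So r6c3=6.
Step 32. [r1c9∈{9}] only 9 remains possible at r1c9 ⇒ r1c9=9.
Step 33. [r5c1∈{2}] r5c1 is down to just 2 ⇒ r5c1=2.
Step 34. [r7c2∈{1}] r7c2 has the single candidate 1 ⇒ r7c2=1.
Step 35. [r8c9∈{4}] only 4 remains possible at r8c9 ⇒ r8c9=4.
Step 36. [r8c4∈{6}] only 6 remains possible at r8c4, so r8c4=6.
Step 37. [r8c2∈{3}] r8c2 is down to just 3, so r8c2=3.
Step 38. [r4c6∈{5}] r4c6 is down to just 5. So r4c6=5.
Step 39. [r4c4∈{9}] only 9 remains possible at r4c4, so r4c4=9.
Step 40. [r1c2∈{6}] r1c2's peers cover all but 6, so r1c2=6.
Step 41. [r6c8∈{9}] r6c8 is down to just 9 ⇒ r6c8=9.
Step 42. [r2c4∈{1}] r2c4 is down to just 1 ⇒ r2c4=1.
Step 43. [r5c8∈{1}] r5c8 is down to just 1. So r5c8=1.
Step 44. [r9c7∈{1}] r9c7 is down to just 1 ⇒ r9c7=1.
Step 45. [r2c7∈{5}] r2c7's peers cover all but 5, so r2c7=5.
Step 46. [r5c2∈{8}] r5c2 is down to just 8 ⇒ r5c2=8.
Step 47. [r3c2∈{7}] r3c2 is down to just 7 ⇒ r3c2=7.
Step 48. [r3c5∈{4}] r3c5's peers cover all but 4, so r3c5=4.

Answer: 8 6 1 5 3 7 2 4 9 / 4 9 2 1 6 8 5 3 7 / 3 7 5 2 4 9 8 6 1 / 1 4 3 9 8 5 6 7 2 / 2 8 9 3 7 6 4 1 5 / 7 5 6 4 1 2 3 9 8 / 6 1 7 8 5 4 9 2 3 / 9 3 8 6 2 1 7 5 4 / 5 2 4 7 9 3 1 8 6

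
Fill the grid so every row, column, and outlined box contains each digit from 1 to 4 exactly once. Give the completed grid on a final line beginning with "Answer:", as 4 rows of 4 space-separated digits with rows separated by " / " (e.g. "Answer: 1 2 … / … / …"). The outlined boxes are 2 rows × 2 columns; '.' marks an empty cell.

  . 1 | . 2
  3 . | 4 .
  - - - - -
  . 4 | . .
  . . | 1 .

Step 1. [r3c3∈{2,3}] r3c3 is the only open cell in col 3 admitting 2 ⇒ r3c3=2.
Step 2. [r4c2∈{2,3}] col 2 places 3 nowhere but r4c2. So r4c2=3.
Step 3. [r2c2∈{2}] only 2 remains possible at r2c2, so r2c2=2.
Step 4. [r3c4∈{3}] only 3 remains possible at r3c4 ⇒ r3c4=3.
Step 5. [r4c1∈{2}] r4c1 is down to just 2. So r4c1=2.
Step 6. [r4c4∈{4}] nothing but 4 survives at r4c4 ⇒ r4c4=4.
Step 7. [r3c1∈{1}] nothing but 1 survives at r3c1 ⇒ r3c1=1.
Step 8. [r2c4∈{1}] r2c4 has the single candidate 1, so r2c4=1.
Step 9. [r1c1∈{4}] r1c1 is down to just 4. So r1c1=4.
Step 10. [r1c3∈{3}] only 3 remains possible at r1c3, so r1c3=3.

Answer: 4 1 3 2 / 3 2 4 1 / 1 4 2 3 / 2 3 1 4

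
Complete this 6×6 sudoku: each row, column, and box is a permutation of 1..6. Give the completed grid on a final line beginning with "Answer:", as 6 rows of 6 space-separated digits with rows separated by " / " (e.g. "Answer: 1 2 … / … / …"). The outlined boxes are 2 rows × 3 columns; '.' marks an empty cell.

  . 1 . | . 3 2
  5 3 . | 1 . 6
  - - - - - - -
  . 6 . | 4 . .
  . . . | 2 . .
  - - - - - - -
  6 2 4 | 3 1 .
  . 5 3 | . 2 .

Step 1. [r3c5∈{5}] r3c5 has the single candidate 5. So r3c5=5.
Step 2. [r3c1∈{1,2,3}] across col 1, 2 lands solely at r3c1. So r3c1=2.
Step 3. [r4c1∈{1,3,4}] r4c1 is the only open cell in col 1 admitting 3 ⇒ r4c1=3.
Step 4. [r3c3∈{1}] r3c3 is down to just 1, so r3c3=1.
Step 5. [r6c1∈{1}] nothing but 1 survives at r6c1, so r6c1=1.
Step 6. [r2c5∈{4}] r2c5 is down to just 4. So r2c5=4.
Step 7. [r4c2∈{4}] nothing but 4 survives at r4c2, so r4c2=4.
Step 8. [r4c6∈{1}] only 1 remains possible at r4c6, so r4c6=1.
Step 9. [r6c4∈{6}] r6c4 is down to just 6, so r6c4=6.
Step 10. [r3c6∈{3}] r3c6 has the single candidate 3. So r3c6=3.
Step 11. [r1c1∈{4}] r1c1's peers cover all but 4. So r1c1=4.
Step 12. [r1c3∈{6}] r1c3's peers cover all but 6, so r1c3=6.
Step 13. [r1c4∈{5}] r1c4 has the single candidate 5. So r1c4=5.
Step 14. [r5c6∈{5}] r5c6 has the single candidate 5, so r5c6=5.
Step 15. [r4c3∈{5}] r4c3's peers cover all but 5 ⇒ r4c3=5.
Step 16. [r6c6∈{4}] nothing but 4 survives at r6c6. So r6c6=4.
Step 17. [r2c3∈{2}] nothing but 2 survives at r2c3, so r2c3=2.
Step 18. [r4c5∈{6}] r4c5 is down to just 6, so r4c5=6.

Answer: 4 1 6 5 3 2 / 5 3 2 1 4 6 / 2 6 1 4 5 3 / 3 4 5 2 6 1 / 6 2 4 3 1 5 / 1 5 3 6 2 4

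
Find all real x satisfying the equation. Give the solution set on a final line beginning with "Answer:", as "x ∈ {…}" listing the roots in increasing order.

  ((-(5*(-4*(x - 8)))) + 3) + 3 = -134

Step 1. [((-(5*(-4*(x - 8)))) + 3) + 3 = -134] the outer +3 inverts by subtracting 3 ⇒ sub: (-(5*(-4*(x - 8)))) + 3 = -137.
Step 2. [(-(5*(-4*(x - 8)))) + 3 = -137] +3 is outermost — subtract 3 both sides. So sub: -(5*(-4*(x - 8))) = -140.
Step 3. [-(5*(-4*(x - 8))) = -140] flip signs both sides ⇒ neg: 5*(-4*(x - 8)) = 140.
Step 4. [5*(-4*(x - 8)) = 140] LHS = 5·(…); ÷5 both sides, so div: -4*(x - 8) = 28.
Step 5. [-4*(x - 8) = 28] -4 out front; divide by -4, so div: x - 8 = -7.
Step 6. [x - 8 = -7] peel the -8: add 8 from each side. So sub: x = 1.

Answer: x ∈ {1}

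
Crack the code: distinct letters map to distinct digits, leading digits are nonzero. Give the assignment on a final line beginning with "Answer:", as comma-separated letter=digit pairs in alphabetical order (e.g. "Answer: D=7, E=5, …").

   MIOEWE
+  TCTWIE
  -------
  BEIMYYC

Step 1. [col 1: E + E ≡ C (mod 10)] no forcing yet in column 1 (carry-in 0); E=5 is free and consistent — try it, so E=5.
Step 2. [B] B is the leading digit of a 7-digit sum of two 6-digit numbers; the final carry is exactly 1, so B=1.
Step 3. [col 1: E + E ≡ C (mod 10)] in column 1 we have E+E≡C with carry-in 0; given E=5 and digits 1,5 already taken and all letters distinct, that pins C to 0, so C=0.
Step 4. [col 2: W + I ≡ Y (mod 10)] column 2 (W + I ≡ Y (mod 10), carry-in 1) doesn't pin W yet; pick W=2 and continue, so W=2.
Step 5. [col 2: W + I ≡ Y (mod 10)] column 2 (W + I ≡ Y (mod 10), carry-in 1) doesn't pin Y yet; pick Y=7 and continue, so Y=7.
Step 6. [col 2: W + I ≡ Y (mod 10)] column 2: given W=2, Y=7, carry-in 1, and digits 0,1,2,5,7 already taken and all letters distinct, W+I≡Y (mod 10) forces I=4. So I=4.
Step 7. [col 4: O + T ≡ M (mod 10)] column 4 reads O+T+carry(0)=M with nothing yet; with digits 0,1,2,4,5,7 already taken and all letters distinct, the only value for M is 9. So M=9.
Step 8. [col 4: O + T ≡ M (mod 10)] O=3 is one option consistent with column 4 (O + T ≡ M (mod 10), carry-in 0) — take it ⇒ O=3.
Step 9. [col 4: O + T ≡ M (mod 10)] column 4 reads O+T+carry(0)=M with O=3, M=9; with digits 0,1,2,3,4,5,7,9 already taken and all letters distinct, the only value for T is 6 ⇒ T=6.

Answer: B=1, C=0, E=5, I=4, M=9, O=3, T=6, W=2, Y=7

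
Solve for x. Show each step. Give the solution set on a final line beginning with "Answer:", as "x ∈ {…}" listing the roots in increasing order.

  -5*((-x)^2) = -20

Step 1. [-5*((-x)^2) = -20] leading coefficient -5: divide by -5. So div: (-x)^2 = 4.
Step 2. [(-x)^2 = 4] √ both sides: 4 ≥ 0 gives two branches, so sqrt: -x = 2 or -2.
Step 3. [-x = 2 or -2] LHS negated; negate both sides ⇒ neg: x = -2 or 2.

Answer: x ∈ {-2, 2}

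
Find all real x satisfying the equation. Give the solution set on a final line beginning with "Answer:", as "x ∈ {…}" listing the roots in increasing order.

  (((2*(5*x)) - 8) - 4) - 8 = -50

Step 1. [(((2*(5*x)) - 8) - 4) - 8 = -50] 8 comes off first (add 8) ⇒ sub: ((2*(5*x)) - 8) - 4 = -42.
Step 2. [((2*(5*x)) - 8) - 4 = -42] peel the -4: add 4 from each side. So sub: (2*(5*x)) - 8 = -38.
Step 3. [(2*(5*x)) - 8 = -38] 2 divides every term; factor it out ⇒ factor: (5*x) - 4 = -19.
Step 4. [(5*x) - 4 = -19] peel the -4: add 4 from each side ⇒ sub: 5*x = -15.
Step 5. [5*x = -15] 5·(inner) — divide through by 5, so div: x = -3.

Answer: x ∈ {-3}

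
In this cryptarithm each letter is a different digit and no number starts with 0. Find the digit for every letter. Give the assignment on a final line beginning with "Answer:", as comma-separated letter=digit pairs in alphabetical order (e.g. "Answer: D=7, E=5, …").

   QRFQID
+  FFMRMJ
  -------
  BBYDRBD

Step 1. [col 1: D + J ≡ D (mod 10)] in column 1 we have D+J≡D with carry-in 0; given nothing yet and all letters distinct, none taken yet, that pins J to 0 ⇒ J=0.
Step 2. [B] the sum has 7 digits but both addends have 6; that extra leading digit B is the final carry, namely 1, so B=1.
Step 3. [col 1: D + J ≡ D (mod 10)] several values work for D in column 1 (D + J ≡ D (mod 10), carry-in 0); try D=6, so D=6.
Step 4. [col 2: I + M ≡ B (mod 10)] I=8 is one option consistent with column 2 (I + M ≡ B (mod 10), carry-in 0) — take it ⇒ I=8.
Step 5. [col 2: I + M ≡ B (mod 10)] from column 2 (I=8, B=1, carry-in 0, digits 0,1,6,8 already taken and all letters distinct): M must equal 3. So M=3.
Step 6. [col 3: Q + R ≡ R (mod 10)] in column 3 we have Q+R≡R with carry-in 1; given nothing yet and digits 0,1,3,6,8 already taken and all letters distinct, that pins Q to 9. So Q=9.
Step 7. [col 3: Q + R ≡ R (mod 10)] no forcing yet in column 3 (carry-in 1); R=5 is free and consistent — try it ⇒ R=5.
Step 8. [col 4: F + M ≡ D (mod 10)] column 4 reads F+M+carry(1)=D with M=3, D=6; with digits 0,1,3,5,6,8,9 already taken and all letters distinct, the only value for F is 2, so F=2.
Step 9. [col 5: R + F ≡ Y (mod 10)] column 5 reads R+F+carry(0)=Y with R=5, F=2; with digits 0,1,2,3,5,6,8,9 already taken and all letters distinct, the only value for Y is 7 ⇒ Y=7.

Answer: B=1, D=6, F=2, I=8, J=0, M=3, Q=9, R=5, Y=7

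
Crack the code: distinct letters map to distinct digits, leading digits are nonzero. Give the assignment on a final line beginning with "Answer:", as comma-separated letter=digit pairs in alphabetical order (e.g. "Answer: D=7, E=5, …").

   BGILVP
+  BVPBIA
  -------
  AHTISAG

Step 1. [col 1: P + A ≡ G (mod 10)] G=0 is one option consistent with column 1 (P + A ≡ G (mod 10), carry-in 0) — take it ⇒ G=0.
Step 2. [col 1: P + A ≡ G (mod 10)] column 1 (P + A ≡ G (mod 10), carry-in 0) doesn't pin P yet; pick P=9 and continue ⇒ P=9.
Step 3. [col 1: P + A ≡ G (mod 10)] from column 1 (P=9, G=0, carry-in 0, digits 0,9 already taken and all letters distinct): A must equal 1 ⇒ A=1.
Step 4. [col 2: V + I ≡ A (mod 10)] no forcing yet in column 2 (carry-in 1); I=7 is free and consistent — try it. So I=7.
Step 5. [col 2: V + I ≡ A (mod 10)] column 2: given I=7, A=1, carry-in 1, and digits 0,1,7,9 already taken and all letters distinct, V+I≡A (mod 10) forces V=3, so V=3.
Step 6. [col 3: L + B ≡ S (mod 10)] no forcing yet in column 3 (carry-in 1); L=8 is free and consistent — try it. So L=8.
Step 7. [col 3: L + B ≡ S (mod 10)] several values work for B in column 3 (L + B ≡ S (mod 10), carry-in 1); try B=6, so B=6.
Step 8. [col 3: L + B ≡ S (mod 10)] in column 3 we have L+B≡S with carry-in 1; given L=8, B=6 and digits 0,1,3,6,7,8,9 already taken and all letters distinct, that pins S to 5. So S=5.
Step 9. [col 5: G + V ≡ T (mod 10)] in column 5 we have G+V≡T with carry-in 1; given G=0, V=3 and digits 0,1,3,5,6,7,8,9 already taken and all letters distinct, that pins T to 4. So T=4.
Step 10. [col 6: B + B ≡ H (mod 10)] in column 6 we have B+B≡H with carry-in 0; given B=6 and digits 0,1,3,4,5,6,7,8,9 already taken and all letters distinct, that pins H to 2 ⇒ H=2.

Answer: A=1, B=6, G=0, H=2, I=7, L=8, P=9, S=5, T=4, V=3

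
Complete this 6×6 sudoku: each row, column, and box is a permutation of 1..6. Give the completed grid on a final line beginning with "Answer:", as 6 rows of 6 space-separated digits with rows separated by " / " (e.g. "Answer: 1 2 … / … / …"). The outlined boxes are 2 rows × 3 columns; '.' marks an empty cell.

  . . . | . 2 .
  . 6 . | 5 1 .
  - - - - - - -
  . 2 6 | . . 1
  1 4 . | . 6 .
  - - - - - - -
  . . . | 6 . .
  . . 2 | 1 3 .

Step 1. [r6c2∈{5}] nothing but 5 survives at r6c2, so r6c2=5.
Step 2. [r6c6∈{4}] nothing but 4 survives at r6c6. So r6c6=4.
Step 3. [r2c6∈{3}] nothing but 3 survives at r2c6, so r2c6=3.
Step 4. [r2c3∈{4}] r2c3's peers cover all but 4. So r2c3=4.
Step 5. [r5c6∈{2,5}] row 5 places 2 nowhere but r5c6, so r5c6=2.
Step 6. [r3c5∈{4,5}] col 5 places 4 nowhere but r3c5 ⇒ r3c5=4.
Step 7. [r3c1∈{3,5}] r3c1 is the only open cell in row 3 admitting 5, so r3c1=5.
Step 8. [r4c3∈{3}] nothing but 3 survives at r4c3, so r4c3=3.
Step 9. [r5c3∈{1}] r5c3's peers cover all but 1. So r5c3=1.
Step 10. [r1c1∈{3}] r1c1 is down to just 3. So r1c1=3.
Step 11. [r5c1∈{4}] nothing but 4 survives at r5c1 ⇒ r5c1=4.
Step 12. [r1c6∈{6}] r1c6 is down to just 6, so r1c6=6.
Step 13. [r4c4∈{2}] r4c4 is down to just 2. So r4c4=2.
Step 14. [r2c1∈{2}] nothing but 2 survives at r2c1 ⇒ r2c1=2.
Step 15. [r4c6∈{5}] r4c6 is down to just 5, so r4c6=5.
Step 16. [r1c2∈{1}] r1c2 is down to just 1. So r1c2=1.
Step 17. [r5c2∈{3}] only 3 remains possible at r5c2 ⇒ r5c2=3.
Step 18. [r3c4∈{3}] r3c4 is down to just 3. So r3c4=3.
Step 19. [r6c1∈{6}] nothing but 6 survives at r6c1 ⇒ r6c1=6.
Step 20. [r5c5∈{5}] r5c5's peers cover all but 5, so r5c5=5.
Step 21. [r1c4∈{4}] r1c4 has the single candidate 4, so r1c4=4.
Step 22. [r1c3∈{5}] r1c3's peers cover all but 5 ⇒ r1c3=5.

Answer: 3 1 5 4 2 6 / 2 6 4 5 1 3 / 5 2 6 3 4 1 / 1 4 3 2 6 5 / 4 3 1 6 5 2 / 6 5 2 1 3 4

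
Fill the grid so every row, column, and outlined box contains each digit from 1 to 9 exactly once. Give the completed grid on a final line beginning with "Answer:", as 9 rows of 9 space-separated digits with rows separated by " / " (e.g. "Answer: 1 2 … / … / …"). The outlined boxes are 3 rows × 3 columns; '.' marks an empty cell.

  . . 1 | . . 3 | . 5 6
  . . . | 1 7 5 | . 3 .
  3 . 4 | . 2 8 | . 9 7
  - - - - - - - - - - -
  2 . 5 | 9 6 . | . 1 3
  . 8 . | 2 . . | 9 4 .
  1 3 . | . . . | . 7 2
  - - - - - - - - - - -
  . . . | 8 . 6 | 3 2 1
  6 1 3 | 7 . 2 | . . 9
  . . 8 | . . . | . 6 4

Step 1. [r5c1∈{7}] r5c1 is down to just 7 ⇒ r5c1=7.
Step 2. [r2c3∈{2,6,9}] in col 3, 2 fits only at r2c3 ⇒ r2c3=2.
Step 3. [r1c5∈{4,9}] 9 has one home in box 2: r1c5 ⇒ r1c5=9.
Step 4. [r4c7∈{8}] r4c7 has the single candidate 8, so r4c7=8.
Step 5. [r7c1∈{4,5,9}] in col 1, 4 fits only at r7c1. So r7c1=4.
Step 6. [r7c5∈{5}] only 5 remains possible at r7c5, so r7c5=5.
Step 7. [r7c3∈{7,9}] in col 3, 7 fits only at r7c3 ⇒ r7c3=7.
Step 8. [r7c2∈{9}] only 9 remains possible at r7c2, so r7c2=9.
Step 9. [r6c6∈{4}] r6c6 has the single candidate 4 ⇒ r6c6=4.
Step 10. [r8c7∈{5}] r8c7's peers cover all but 5. So r8c7=5.
Step 11. [r5c5∈{1,3}] r5c5 is the only open cell in row 5 admitting 3 ⇒ r5c5=3.
Step 12. [r3c2∈{5,6}] across row 3, 5 lands solely at r3c2, so r3c2=5.
Step 13. [r1c4∈{4}] only 4 remains possible at r1c4 ⇒ r1c4=4.
Step 14. [r1c1∈{8}] r1c1's peers cover all but 8. So r1c1=8.
Step 15. [r5c3∈{6}] only 6 remains possible at r5c3 ⇒ r5c3=6.
Step 16. [r9c6∈{1,9}] 9 has one home in row 9: r9c6, so r9c6=9.
Step 17. [r3c4∈{6}] r3c4 is down to just 6, so r3c4=6.
Step 18. [r2c1∈{9}] nothing but 9 survives at r2c1, so r2c1=9.
Step 19. [r2c9∈{8}] r2c9 is down to just 8. So r2c9=8.
Step 20. [r9c4∈{3}] r9c4's peers cover all but 3. So r9c4=3.
Step 21. [r3c7∈{1}] only 1 remains possible at r3c7, so r3c7=1.
Step 22. [r9c2∈{2}] only 2 remains possible at r9c2, so r9c2=2.
Step 23. [r6c3∈{9}] nothing but 9 survives at r6c3 ⇒ r6c3=9.
Step 24. [r2c7∈{4}] nothing but 4 survives at r2c7, so r2c7=4.
Step 25. [r2c2∈{6}] r2c2 is down to just 6. So r2c2=6.
Step 26. [r5c9∈{5}] r5c9 is down to just 5 ⇒ r5c9=5.
Step 27. [r4c2∈{4}] nothing but 4 survives at r4c2 ⇒ r4c2=4.
Step 28. [r6c5∈{8}] r6c5 has the single candidate 8 ⇒ r6c5=8.
Step 29. [r8c5∈{4}] nothing but 4 survives at r8c5 ⇒ r8c5=4.
Step 30. [r6c7∈{6}] r6c7 is down to just 6, so r6c7=6.
Step 31. [r9c1∈{5}] r9c1's peers cover all but 5, so r9c1=5.
Step 32. [r1c7∈{2}] nothing but 2 survives at r1c7, so r1c7=2.
Step 33. [r9c7∈{7}] r9c7's peers cover all but 7, so r9c7=7.
Step 34. [r4c6∈{7}] only 7 remains possible at r4c6. So r4c6=7.
Step 35. [r5c6∈{1}] nothing but 1 survives at r5c6, so r5c6=1.
Step 36. [r8c8∈{8}] r8c8's peers cover all but 8 ⇒ r8c8=8.
Step 37. [r9c5∈{1}] r9c5's peers cover all but 1 ⇒ r9c5=1.
Step 38. [r1c2∈{7}] nothing but 7 survives at r1c2, so r1c2=7.
Step 39. [r6c4∈{5}] only 5 remains possible at r6c4. So r6c4=5.

Answer: 8 7 1 4 9 3 2 5 6 / 9 6 2 1 7 5 4 3 8 / 3 5 4 6 2 8 1 9 7 / 2 4 5 9 6 7 8 1 3 / 7 8 6 2 3 1 9 4 5 / 1 3 9 5 8 4 6 7 2 / 4 9 7 8 5 6 3 2 1 / 6 1 3 7 4 2 5 8 9 / 5 2 8 3 1 9 7 6 4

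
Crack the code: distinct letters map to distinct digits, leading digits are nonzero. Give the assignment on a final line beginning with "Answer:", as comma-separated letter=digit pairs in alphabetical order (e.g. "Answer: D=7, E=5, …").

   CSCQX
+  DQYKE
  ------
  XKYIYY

Step 1. [col 1: X + E ≡ Y (mod 10)] X=1 is one option consistent with column 1 (X + E ≡ Y (mod 10), carry-in 0) — take it, so X=1.
Step 2. [col 1: X + E ≡ Y (mod 10)] column 1 (X + E ≡ Y (mod 10), carry-in 0) doesn't pin Y yet; pick Y=0 and continue. So Y=0.
Step 3. [col 1: X + E ≡ Y (mod 10)] in column 1 we have X+E≡Y with carry-in 0; given X=1, Y=0 and digits 0,1 already taken and all letters distinct, that pins E to 9 ⇒ E=9.
Step 4. [col 2: Q + K ≡ Y (mod 10)] K=3 is one option consistent with column 2 (Q + K ≡ Y (mod 10), carry-in 1) — take it. So K=3.
Step 5. [col 2: Q + K ≡ Y (mod 10)] in column 2 we have Q+K≡Y with carry-in 1; given K=3, Y=0 and digits 0,1,3,9 already taken and all letters distinct, that pins Q to 6, so Q=6.
Step 6. [col 3: C + Y ≡ I (mod 10)] column 3 (C + Y ≡ I (mod 10), carry-in 1) doesn't pin I yet; pick I=8 and continue, so I=8.
Step 7. [col 3: C + Y ≡ I (mod 10)] column 3: given Y=0, I=8, carry-in 1, and digits 0,1,3,6,8,9 already taken and all letters distinct, C+Y≡I (mod 10) forces C=7, so C=7.
Step 8. [col 4: S + Q ≡ Y (mod 10)] column 4: given Q=6, Y=0, carry-in 0, and digits 0,1,3,6,7,8,9 already taken and all letters distinct, S+Q≡Y (mod 10) forces S=4 ⇒ S=4.
Step 9. [col 5: C + D ≡ K (mod 10)] in column 5 we have C+D≡K with carry-in 1; given C=7, K=3 and digits 0,1,3,4,6,7,8,9 already taken and all letters distinct, that pins D to 5 ⇒ D=5.

Answer: C=7, D=5, E=9, I=8, K=3, Q=6, S=4, X=1, Y=0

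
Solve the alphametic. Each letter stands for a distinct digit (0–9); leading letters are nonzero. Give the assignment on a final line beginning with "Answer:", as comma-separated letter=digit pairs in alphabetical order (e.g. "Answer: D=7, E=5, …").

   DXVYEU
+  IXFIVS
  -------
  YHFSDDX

Step 1. [col 1: U + S ≡ X (mod 10)] S=3 is one option consistent with column 1 (U + S ≡ X (mod 10), carry-in 0) — take it. So S=3.
Step 2. [col 1: U + S ≡ X (mod 10)] X=2 is one option consistent with column 1 (U + S ≡ X (mod 10), carry-in 0) — take it ⇒ X=2.
Step 3. [col 1: U + S ≡ X (mod 10)] from column 1 (S=3, X=2, carry-in 0, digits 2,3 already taken and all letters distinct): U must equal 9, so U=9.
Step 4. [col 2: E + V ≡ D (mod 10)] column 2 (E + V ≡ D (mod 10), carry-in 1) doesn't pin D yet; pick D=6 and continue, so D=6.
Step 5. [col 2: E + V ≡ D (mod 10)] column 2 (E + V ≡ D (mod 10), carry-in 1) doesn't pin V yet; pick V=8 and continue ⇒ V=8.
Step 6. [col 2: E + V ≡ D (mod 10)] column 2: given V=8, D=6, carry-in 1, and digits 2,3,6,8,9 already taken and all letters distinct, E+V≡D (mod 10) forces E=7. So E=7.
Step 7. [col 3: Y + I ≡ D (mod 10)] several values work for I in column 3 (Y + I ≡ D (mod 10), carry-in 1); try I=4 ⇒ I=4.
Step 8. [col 3: Y + I ≡ D (mod 10)] column 3: given I=4, D=6, carry-in 1, and digits 2,3,4,6,7,8,9 already taken and all letters distinct, Y+I≡D (mod 10) forces Y=1 ⇒ Y=1.
Step 9. [col 4: V + F ≡ S (mod 10)] in column 4 we have V+F≡S with carry-in 0; given V=8, S=3 and digits 1,2,3,4,6,7,8,9 already taken and all letters distinct, that pins F to 5 ⇒ F=5.
Step 10. [col 6: D + I ≡ H (mod 10)] in column 6 we have D+I≡H with carry-in 0; given D=6, I=4 and digits 1,2,3,4,5,6,7,8,9 already taken and all letters distinct, that pins H to 0 ⇒ H=0.

Answer: D=6, E=7, F=5, H=0, I=4, S=3, U=9, V=8, X=2, Y=1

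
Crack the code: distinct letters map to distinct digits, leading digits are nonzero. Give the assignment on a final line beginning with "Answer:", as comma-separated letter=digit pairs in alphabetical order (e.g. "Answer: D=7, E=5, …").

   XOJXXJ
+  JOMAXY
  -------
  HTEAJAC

Step 1. [col 1: J + Y ≡ C (mod 10)] C=9 is one option consistent with column 1 (J + Y ≡ C (mod 10), carry-in 0) — take it ⇒ C=9.
Step 2. [H] adding two 6-digit numbers gives at most 6+1 digits, and here it does — H is that final carry and must be 1 ⇒ H=1.
Step 3. [col 1: J + Y ≡ C (mod 10)] no forcing yet in column 1 (carry-in 0); J=6 is free and consistent — try it, so J=6.
Step 4. [col 1: J + Y ≡ C (mod 10)] column 1 reads J+Y+carry(0)=C with J=6, C=9; with digits 1,6,9 already taken and all letters distinct, the only value for Y is 3. So Y=3.
Step 5. [col 2: X + X ≡ A (mod 10)] several values work for A in column 2 (X + X ≡ A (mod 10), carry-in 0); try A=0, so A=0.
Step 6. [col 2: X + X ≡ A (mod 10)] in column 2 we have X+X≡A with carry-in 0; given A=0 and digits 0,1,3,6,9 already taken and all letters distinct, that pins X to 5, so X=5.
Step 7. [col 4: J + M ≡ A (mod 10)] from column 4 (J=6, A=0, carry-in 0, digits 0,1,3,5,6,9 already taken and all letters distinct): M must equal 4, so M=4.
Step 8. [col 5: O + O ≡ E (mod 10)] from column 5 (nothing yet, carry-in 1, digits 0,1,3,4,5,6,9 already taken and all letters distinct): O must equal 8. So O=8.
Step 9. [col 5: O + O ≡ E (mod 10)] column 5: given O=8, carry-in 1, and digits 0,1,3,4,5,6,8,9 already taken and all letters distinct, O+O≡E (mod 10) forces E=7 ⇒ E=7.
Step 10. [col 6: X + J ≡ T (mod 10)] from column 6 (X=5, J=6, carry-in 1, digits 0,1,3,4,5,6,7,8,9 already taken and all letters distinct): T must equal 2. So T=2.

Answer: A=0, C=9, E=7, H=1, J=6, M=4, O=8, T=2, X=5, Y=3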